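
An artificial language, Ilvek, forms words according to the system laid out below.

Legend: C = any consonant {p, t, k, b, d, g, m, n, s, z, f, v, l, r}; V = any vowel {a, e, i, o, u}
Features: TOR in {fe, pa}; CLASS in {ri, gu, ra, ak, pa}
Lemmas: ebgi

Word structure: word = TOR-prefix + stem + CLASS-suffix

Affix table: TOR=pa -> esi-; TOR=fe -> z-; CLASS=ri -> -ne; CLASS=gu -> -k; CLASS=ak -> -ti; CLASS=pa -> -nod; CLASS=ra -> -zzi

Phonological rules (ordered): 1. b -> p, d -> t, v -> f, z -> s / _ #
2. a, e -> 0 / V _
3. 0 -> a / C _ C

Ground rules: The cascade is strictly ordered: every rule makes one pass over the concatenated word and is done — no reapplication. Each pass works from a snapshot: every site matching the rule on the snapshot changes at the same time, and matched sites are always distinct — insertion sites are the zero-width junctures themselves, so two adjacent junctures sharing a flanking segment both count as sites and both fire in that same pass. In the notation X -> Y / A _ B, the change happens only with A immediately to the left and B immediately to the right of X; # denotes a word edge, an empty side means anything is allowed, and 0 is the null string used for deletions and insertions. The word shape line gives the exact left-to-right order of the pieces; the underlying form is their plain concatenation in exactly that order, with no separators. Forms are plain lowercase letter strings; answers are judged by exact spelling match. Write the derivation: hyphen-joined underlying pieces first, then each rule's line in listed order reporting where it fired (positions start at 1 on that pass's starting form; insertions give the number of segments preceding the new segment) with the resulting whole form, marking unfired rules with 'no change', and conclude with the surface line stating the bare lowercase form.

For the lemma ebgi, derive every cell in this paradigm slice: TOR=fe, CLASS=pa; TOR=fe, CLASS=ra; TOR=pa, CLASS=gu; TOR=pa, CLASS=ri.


cell TOR=fe, CLASS=pa:
underlying: z-ebgi-nod
1. b -> p, d -> t, v -> f, z -> s / _ #: fires at position(s) 8: zebginot
2. a, e -> 0 / V _: no change
3. 0 -> a / C _ C: inserts after position(s) 3: zebaginot
surface: zebaginot

cell TOR=fe, CLASS=ra:
underlying: z-ebgi-zzi
1. b -> p, d -> t, v -> f, z -> s / _ #: no change
2. a, e -> 0 / V _: no change
3. 0 -> a / C _ C: inserts after position(s) 3, 6: zebagizazi
surface: zebagizazi

cell TOR=pa, CLASS=gu:
underlying: esi-ebgi-k
1. b -> p, d -> t, v -> f, z -> s / _ #: no change
2. a, e -> 0 / V _: fires at position(s) 4: esibgik
3. 0 -> a / C _ C: inserts after position(s) 4: esibagik
surface: esibagik

cell TOR=pa, CLASS=ri:
underlying: esi-ebgi-ne
1. b -> p, d -> t, v -> f, z -> s / _ #: no change
2. a, e -> 0 / V _: fires at position(s) 4: esibgine
3. 0 -> a / C _ C: inserts after position(s) 4: esibagine
surface: esibagine


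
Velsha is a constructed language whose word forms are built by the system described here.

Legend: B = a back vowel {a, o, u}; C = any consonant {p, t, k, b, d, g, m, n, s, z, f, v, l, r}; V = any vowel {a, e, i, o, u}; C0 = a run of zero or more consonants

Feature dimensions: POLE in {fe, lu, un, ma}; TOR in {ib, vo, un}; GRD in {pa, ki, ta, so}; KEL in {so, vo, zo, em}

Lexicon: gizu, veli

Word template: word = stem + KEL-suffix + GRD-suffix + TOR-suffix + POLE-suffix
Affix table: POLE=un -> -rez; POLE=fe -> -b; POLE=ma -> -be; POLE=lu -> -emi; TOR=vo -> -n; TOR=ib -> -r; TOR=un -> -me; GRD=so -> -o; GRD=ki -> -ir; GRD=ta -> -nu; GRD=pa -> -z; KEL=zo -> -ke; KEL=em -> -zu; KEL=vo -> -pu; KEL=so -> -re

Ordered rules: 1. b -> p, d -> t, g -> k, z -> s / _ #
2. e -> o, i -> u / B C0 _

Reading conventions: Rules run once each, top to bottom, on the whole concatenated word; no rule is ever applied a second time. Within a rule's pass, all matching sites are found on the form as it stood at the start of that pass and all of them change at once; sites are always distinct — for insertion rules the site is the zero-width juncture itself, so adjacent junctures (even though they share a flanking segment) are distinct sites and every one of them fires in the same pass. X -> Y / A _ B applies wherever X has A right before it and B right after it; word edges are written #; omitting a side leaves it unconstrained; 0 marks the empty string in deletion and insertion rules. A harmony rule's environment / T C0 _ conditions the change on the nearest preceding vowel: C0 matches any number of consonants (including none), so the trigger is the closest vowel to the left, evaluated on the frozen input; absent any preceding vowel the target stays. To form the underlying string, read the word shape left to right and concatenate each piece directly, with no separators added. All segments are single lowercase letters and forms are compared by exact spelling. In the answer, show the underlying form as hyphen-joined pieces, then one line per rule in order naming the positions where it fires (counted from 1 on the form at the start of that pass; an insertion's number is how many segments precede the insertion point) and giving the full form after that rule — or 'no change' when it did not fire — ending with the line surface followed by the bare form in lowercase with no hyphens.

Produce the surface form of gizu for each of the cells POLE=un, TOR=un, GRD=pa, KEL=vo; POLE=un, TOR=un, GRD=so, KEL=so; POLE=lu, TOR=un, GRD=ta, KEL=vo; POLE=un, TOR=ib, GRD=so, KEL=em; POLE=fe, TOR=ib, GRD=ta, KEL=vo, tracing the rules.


cell POLE=un, TOR=un, GRD=pa, KEL=vo:
underlying: gizu-pu-z-me-rez
1. b -> p, d -> t, g -> k, z -> s / _ #: fires at position(s) 12: gizupuzmeres
2. e -> o, i -> u / B C0 _: fires at position(s) 9: gizupuzmores
surface: gizupuzmores

cell POLE=un, TOR=un, GRD=so, KEL=so:
underlying: gizu-re-o-me-rez
1. b -> p, d -> t, g -> k, z -> s / _ #: fires at position(s) 12: gizureomeres
2. e -> o, i -> u / B C0 _: fires at position(s) 6, 9: gizuroomores
surface: gizuroomores

cell POLE=lu, TOR=un, GRD=ta, KEL=vo:
underlying: gizu-pu-nu-me-emi
1. b -> p, d -> t, g -> k, z -> s / _ #: no change
2. e -> o, i -> u / B C0 _: fires at position(s) 10: gizupunumoemi
surface: gizupunumoemi

cell POLE=un, TOR=ib, GRD=so, KEL=em:
underlying: gizu-zu-o-r-rez
1. b -> p, d -> t, g -> k, z -> s / _ #: fires at position(s) 11: gizuzuorres
2. e -> o, i -> u / B C0 _: fires at position(s) 10: gizuzuorros
surface: gizuzuorros

cell POLE=fe, TOR=ib, GRD=ta, KEL=vo:
underlying: gizu-pu-nu-r-b
1. b -> p, d -> t, g -> k, z -> s / _ #: fires at position(s) 10: gizupunurp
2. e -> o, i -> u / B C0 _: no change
surface: gizupunurp


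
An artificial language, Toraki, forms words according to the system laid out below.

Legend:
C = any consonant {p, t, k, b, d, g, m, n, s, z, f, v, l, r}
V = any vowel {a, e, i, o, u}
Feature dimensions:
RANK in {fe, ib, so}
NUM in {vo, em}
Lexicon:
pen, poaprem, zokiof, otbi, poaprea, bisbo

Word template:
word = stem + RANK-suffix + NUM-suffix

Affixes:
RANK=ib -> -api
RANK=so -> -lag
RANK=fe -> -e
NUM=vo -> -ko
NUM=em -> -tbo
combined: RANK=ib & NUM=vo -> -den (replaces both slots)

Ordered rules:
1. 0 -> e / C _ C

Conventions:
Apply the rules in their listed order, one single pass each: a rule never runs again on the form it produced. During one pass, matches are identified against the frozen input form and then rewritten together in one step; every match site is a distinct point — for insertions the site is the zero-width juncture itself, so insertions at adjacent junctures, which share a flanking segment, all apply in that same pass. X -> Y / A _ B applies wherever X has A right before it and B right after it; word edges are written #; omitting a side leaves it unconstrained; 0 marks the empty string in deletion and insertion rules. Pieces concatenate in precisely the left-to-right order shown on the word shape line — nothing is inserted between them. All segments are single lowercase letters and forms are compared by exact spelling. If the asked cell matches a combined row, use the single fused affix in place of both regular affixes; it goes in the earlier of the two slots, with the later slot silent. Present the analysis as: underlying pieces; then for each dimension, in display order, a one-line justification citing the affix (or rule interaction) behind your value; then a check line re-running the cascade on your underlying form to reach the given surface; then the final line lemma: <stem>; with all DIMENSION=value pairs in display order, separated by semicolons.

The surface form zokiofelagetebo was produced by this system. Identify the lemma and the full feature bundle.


underlying: zokiof-lag-tbo
RANK=so - signalled by the affix -lag
NUM=em - signalled by the affix -tbo
check: zokioflagtbo -> zokiofelagetebo
lemma: zokiof; RANK=so; NUM=em


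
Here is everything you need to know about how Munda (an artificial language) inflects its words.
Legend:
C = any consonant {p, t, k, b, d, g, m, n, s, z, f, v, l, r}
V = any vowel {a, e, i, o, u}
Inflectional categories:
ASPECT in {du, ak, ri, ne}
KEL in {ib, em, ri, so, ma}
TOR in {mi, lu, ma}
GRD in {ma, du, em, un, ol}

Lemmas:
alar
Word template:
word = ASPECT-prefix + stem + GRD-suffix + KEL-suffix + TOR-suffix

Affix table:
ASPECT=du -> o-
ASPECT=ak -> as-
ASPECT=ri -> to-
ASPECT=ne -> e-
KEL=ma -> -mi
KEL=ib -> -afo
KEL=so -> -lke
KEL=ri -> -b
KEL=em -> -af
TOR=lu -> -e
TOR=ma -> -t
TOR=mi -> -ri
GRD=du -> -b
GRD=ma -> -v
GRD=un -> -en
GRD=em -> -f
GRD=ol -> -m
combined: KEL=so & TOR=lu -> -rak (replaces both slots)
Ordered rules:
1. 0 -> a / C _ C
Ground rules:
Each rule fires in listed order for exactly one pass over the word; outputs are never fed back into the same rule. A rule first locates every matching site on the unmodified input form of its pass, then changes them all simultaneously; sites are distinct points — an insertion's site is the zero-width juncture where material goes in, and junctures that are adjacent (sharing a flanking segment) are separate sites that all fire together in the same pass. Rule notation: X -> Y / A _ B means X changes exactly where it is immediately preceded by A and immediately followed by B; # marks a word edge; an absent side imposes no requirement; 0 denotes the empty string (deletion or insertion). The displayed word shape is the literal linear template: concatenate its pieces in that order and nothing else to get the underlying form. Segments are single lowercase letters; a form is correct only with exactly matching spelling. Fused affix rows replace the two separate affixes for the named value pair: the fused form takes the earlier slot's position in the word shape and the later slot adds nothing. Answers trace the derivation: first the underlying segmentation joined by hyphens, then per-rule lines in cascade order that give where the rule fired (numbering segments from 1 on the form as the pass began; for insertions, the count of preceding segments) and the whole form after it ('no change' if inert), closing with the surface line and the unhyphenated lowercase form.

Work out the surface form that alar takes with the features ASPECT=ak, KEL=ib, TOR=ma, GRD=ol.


underlying: as-alar-m-afo-t
1. 0 -> a / C _ C: inserts after position(s) 6: asalaramafot
surface: asalaramafot


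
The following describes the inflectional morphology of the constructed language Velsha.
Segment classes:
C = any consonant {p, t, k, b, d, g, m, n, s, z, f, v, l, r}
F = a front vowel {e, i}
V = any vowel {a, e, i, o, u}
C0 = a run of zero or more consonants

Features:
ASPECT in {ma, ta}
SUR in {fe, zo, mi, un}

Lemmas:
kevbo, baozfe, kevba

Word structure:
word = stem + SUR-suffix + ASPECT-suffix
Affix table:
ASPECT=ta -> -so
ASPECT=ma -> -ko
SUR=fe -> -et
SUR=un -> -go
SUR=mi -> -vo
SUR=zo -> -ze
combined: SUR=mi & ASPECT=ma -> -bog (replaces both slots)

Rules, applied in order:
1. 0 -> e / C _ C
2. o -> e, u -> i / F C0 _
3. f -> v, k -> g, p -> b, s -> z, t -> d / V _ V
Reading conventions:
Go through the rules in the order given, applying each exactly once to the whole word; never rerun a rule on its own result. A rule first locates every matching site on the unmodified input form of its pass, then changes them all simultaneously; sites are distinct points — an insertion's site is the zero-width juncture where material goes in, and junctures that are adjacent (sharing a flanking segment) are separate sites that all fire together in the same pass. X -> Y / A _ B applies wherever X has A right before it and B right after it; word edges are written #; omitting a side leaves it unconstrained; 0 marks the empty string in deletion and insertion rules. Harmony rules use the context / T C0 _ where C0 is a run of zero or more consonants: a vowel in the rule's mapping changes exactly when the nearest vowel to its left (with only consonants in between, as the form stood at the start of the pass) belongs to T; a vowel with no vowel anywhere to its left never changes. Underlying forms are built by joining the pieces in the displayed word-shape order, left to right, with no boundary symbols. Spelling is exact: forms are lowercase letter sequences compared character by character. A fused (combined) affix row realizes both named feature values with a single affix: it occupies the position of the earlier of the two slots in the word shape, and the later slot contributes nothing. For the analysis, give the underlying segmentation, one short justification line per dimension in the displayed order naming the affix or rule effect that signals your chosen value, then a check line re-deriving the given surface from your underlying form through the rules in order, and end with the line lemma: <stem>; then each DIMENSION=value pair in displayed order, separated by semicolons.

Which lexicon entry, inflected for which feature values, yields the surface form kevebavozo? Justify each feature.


underlying: kevba-vo-so
ASPECT=ta - signalled by the affix -so
SUR=mi - signalled by the affix -vo
check: kevbavoso -> kevebavoso -> kevebavoso -> kevebavozo
lemma: kevba; ASPECT=ta; SUR=mi


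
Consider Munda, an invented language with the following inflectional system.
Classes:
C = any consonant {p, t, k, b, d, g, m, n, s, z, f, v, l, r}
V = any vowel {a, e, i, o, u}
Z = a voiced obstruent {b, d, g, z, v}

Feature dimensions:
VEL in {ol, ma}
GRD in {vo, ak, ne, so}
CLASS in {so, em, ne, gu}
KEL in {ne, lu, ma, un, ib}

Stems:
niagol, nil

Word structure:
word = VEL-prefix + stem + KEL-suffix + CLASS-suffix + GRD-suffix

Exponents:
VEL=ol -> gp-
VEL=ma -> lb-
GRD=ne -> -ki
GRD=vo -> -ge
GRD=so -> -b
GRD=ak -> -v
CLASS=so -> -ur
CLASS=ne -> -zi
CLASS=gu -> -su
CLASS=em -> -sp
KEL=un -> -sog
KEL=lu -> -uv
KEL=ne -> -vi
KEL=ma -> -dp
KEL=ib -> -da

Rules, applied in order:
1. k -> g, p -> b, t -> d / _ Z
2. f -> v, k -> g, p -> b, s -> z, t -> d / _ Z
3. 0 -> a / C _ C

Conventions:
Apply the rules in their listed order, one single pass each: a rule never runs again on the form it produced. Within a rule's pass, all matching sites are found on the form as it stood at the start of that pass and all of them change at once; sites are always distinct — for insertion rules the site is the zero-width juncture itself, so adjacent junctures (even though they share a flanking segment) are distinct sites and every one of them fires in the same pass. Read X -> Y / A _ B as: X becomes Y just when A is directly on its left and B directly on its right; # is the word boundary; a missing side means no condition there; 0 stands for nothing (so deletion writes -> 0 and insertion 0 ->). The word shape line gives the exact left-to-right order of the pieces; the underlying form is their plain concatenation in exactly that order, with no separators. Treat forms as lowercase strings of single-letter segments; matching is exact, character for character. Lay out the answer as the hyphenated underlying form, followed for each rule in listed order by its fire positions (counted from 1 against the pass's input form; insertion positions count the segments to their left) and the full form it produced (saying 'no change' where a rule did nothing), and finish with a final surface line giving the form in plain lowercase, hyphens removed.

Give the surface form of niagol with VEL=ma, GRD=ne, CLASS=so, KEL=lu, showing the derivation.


underlying: lb-niagol-uv-ur-ki
1. k -> g, p -> b, t -> d / _ Z: no change
2. f -> v, k -> g, p -> b, s -> z, t -> d / _ Z: no change
3. 0 -> a / C _ C: inserts after position(s) 1, 2, 12: labaniagoluvuraki
surface: labaniagoluvuraki


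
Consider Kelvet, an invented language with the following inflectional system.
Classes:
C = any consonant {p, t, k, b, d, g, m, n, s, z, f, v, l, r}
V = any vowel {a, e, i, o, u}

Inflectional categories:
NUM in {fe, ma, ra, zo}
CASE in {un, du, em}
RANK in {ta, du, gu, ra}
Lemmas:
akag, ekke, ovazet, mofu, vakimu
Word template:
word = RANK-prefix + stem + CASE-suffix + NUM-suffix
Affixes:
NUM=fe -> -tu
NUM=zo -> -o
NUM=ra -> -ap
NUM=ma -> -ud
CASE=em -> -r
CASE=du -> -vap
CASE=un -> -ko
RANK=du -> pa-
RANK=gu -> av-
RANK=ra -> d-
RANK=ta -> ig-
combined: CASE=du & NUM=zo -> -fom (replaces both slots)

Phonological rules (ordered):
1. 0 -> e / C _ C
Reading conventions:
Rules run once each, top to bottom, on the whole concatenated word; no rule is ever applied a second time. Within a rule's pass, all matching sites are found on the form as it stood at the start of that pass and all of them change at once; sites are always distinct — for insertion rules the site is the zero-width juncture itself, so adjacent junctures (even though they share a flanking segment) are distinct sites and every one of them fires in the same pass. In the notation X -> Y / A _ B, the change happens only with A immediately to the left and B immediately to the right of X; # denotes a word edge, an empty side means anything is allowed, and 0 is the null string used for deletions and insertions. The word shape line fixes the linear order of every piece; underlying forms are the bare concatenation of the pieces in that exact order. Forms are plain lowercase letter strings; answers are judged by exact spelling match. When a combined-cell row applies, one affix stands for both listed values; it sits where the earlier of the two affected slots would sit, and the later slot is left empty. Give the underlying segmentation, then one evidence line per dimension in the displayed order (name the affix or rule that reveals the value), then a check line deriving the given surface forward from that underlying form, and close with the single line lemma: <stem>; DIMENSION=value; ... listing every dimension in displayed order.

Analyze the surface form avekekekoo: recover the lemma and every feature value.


underlying: av-ekke-ko-o
NUM=zo - signalled by the affix -o
CASE=un - signalled by the affix -ko
RANK=gu - signalled by the affix av-
check: avekkekoo -> avekekekoo
lemma: ekke; NUM=zo; CASE=un; RANK=gu


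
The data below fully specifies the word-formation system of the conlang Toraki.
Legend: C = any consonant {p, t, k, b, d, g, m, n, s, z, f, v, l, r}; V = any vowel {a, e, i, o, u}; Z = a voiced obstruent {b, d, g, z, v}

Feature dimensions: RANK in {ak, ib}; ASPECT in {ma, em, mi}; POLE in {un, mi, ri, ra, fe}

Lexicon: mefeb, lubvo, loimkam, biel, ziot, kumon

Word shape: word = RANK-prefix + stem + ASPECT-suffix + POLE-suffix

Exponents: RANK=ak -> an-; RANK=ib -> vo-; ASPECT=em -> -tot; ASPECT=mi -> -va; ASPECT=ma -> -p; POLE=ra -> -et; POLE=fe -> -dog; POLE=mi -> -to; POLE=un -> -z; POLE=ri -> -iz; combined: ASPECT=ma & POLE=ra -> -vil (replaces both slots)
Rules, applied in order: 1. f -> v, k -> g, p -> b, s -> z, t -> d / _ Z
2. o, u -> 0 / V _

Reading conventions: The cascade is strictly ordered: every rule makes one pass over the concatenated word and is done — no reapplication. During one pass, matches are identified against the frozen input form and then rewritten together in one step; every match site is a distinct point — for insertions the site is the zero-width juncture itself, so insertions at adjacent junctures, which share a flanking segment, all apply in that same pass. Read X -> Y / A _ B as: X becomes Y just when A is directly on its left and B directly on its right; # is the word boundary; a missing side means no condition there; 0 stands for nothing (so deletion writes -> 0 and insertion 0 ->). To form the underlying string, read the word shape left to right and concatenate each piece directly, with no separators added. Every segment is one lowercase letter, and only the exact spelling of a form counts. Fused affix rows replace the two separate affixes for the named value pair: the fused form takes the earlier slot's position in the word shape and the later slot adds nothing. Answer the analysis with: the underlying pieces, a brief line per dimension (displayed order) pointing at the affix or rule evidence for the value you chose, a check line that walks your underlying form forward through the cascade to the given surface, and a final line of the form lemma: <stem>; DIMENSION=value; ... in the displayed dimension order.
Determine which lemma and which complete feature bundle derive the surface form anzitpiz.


underlying: an-ziot-p-iz
RANK=ak - signalled by the affix an-
ASPECT=ma - signalled by the affix -p
POLE=ri - signalled by the affix -iz
check: anziotpiz -> anziotpiz -> anzitpiz
lemma: ziot; RANK=ak; ASPECT=ma; POLE=ri


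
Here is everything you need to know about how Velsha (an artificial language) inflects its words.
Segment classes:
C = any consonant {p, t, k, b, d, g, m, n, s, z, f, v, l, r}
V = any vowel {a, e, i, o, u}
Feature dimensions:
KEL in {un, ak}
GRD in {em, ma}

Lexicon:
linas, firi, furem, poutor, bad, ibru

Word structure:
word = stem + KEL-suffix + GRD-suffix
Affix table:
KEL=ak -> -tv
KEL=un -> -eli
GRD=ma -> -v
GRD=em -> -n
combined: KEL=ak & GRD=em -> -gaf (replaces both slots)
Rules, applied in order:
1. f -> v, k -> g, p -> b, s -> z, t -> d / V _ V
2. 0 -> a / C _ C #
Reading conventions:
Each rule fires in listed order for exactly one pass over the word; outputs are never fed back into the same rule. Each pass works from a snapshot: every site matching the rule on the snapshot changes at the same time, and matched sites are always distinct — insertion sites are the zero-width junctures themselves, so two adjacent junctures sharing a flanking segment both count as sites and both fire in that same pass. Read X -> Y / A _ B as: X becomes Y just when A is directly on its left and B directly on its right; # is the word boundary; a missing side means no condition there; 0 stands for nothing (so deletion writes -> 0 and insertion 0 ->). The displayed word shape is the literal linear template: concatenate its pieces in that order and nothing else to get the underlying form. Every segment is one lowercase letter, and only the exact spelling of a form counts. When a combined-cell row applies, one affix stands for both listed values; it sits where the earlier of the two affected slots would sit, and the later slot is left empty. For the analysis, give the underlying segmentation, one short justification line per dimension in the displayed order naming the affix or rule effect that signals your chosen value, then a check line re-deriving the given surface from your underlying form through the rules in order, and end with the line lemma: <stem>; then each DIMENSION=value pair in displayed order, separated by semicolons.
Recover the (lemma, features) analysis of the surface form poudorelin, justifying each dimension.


underlying: poutor-eli-n
KEL=un - signalled by the affix -eli
GRD=em - signalled by the affix -n
check: poutorelin -> poudorelin -> poudorelin
lemma: poutor; KEL=un; GRD=em


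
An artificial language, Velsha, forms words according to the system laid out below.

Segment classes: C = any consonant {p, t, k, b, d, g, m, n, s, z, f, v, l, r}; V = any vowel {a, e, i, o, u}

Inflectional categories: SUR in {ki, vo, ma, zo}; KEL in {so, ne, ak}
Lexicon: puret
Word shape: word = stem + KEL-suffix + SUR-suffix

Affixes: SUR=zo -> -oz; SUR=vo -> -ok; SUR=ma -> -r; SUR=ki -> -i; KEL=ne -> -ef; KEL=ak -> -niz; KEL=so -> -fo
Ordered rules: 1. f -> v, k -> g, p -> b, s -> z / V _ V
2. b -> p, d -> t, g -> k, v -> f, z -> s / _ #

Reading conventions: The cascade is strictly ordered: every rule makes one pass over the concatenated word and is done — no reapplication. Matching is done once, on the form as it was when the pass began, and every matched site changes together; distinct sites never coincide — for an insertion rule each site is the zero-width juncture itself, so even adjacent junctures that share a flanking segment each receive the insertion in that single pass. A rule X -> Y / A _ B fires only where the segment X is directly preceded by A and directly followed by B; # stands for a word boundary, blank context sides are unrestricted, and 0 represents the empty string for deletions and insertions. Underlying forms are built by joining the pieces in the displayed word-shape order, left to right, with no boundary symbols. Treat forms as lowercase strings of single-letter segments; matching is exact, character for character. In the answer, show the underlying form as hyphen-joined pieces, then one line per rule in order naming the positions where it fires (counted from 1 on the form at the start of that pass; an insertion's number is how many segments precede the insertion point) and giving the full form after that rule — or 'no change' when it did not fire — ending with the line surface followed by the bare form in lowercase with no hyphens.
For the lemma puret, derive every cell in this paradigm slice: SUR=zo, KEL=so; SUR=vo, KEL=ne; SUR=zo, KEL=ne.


cell SUR=zo, KEL=so:
underlying: puret-fo-oz
1. f -> v, k -> g, p -> b, s -> z / V _ V: no change
2. b -> p, d -> t, g -> k, v -> f, z -> s / _ #: fires at position(s) 9: puretfoos
surface: puretfoos

cell SUR=vo, KEL=ne:
underlying: puret-ef-ok
1. f -> v, k -> g, p -> b, s -> z / V _ V: fires at position(s) 7: puretevok
2. b -> p, d -> t, g -> k, v -> f, z -> s / _ #: no change
surface: puretevok

cell SUR=zo, KEL=ne:
underlying: puret-ef-oz
1. f -> v, k -> g, p -> b, s -> z / V _ V: fires at position(s) 7: puretevoz
2. b -> p, d -> t, g -> k, v -> f, z -> s / _ #: fires at position(s) 9: puretevos
surface: puretevos


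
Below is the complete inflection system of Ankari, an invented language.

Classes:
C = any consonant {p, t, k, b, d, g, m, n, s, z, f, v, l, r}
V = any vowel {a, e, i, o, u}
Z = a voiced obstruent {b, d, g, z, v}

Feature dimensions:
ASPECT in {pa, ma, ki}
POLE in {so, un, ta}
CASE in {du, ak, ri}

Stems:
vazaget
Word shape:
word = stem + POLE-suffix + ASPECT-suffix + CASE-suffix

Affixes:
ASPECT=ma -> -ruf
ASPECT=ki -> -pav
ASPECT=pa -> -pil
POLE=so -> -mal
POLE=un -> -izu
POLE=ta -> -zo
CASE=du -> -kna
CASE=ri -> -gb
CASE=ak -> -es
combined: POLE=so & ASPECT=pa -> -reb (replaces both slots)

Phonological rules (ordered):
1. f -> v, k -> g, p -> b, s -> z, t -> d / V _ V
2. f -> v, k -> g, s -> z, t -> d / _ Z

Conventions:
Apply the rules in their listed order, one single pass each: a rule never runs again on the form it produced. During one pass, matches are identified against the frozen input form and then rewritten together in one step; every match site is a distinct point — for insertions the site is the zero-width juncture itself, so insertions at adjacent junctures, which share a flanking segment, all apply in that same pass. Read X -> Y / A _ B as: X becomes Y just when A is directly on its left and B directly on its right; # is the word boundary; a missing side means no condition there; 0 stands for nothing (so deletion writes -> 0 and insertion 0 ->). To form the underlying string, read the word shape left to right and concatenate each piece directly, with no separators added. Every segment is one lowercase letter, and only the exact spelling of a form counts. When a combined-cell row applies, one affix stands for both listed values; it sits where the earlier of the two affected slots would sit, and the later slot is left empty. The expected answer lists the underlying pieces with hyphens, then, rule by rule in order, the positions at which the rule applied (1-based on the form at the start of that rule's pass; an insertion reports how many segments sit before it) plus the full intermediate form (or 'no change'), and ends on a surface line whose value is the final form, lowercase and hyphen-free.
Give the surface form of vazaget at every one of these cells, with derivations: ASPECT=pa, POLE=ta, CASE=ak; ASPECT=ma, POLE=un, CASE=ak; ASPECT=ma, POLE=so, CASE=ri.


cell ASPECT=pa, POLE=ta, CASE=ak:
underlying: vazaget-zo-pil-es
1. f -> v, k -> g, p -> b, s -> z, t -> d / V _ V: fires at position(s) 10: vazagetzobiles
2. f -> v, k -> g, s -> z, t -> d / _ Z: fires at position(s) 7: vazagedzobiles
surface: vazagedzobiles

cell ASPECT=ma, POLE=un, CASE=ak:
underlying: vazaget-izu-ruf-es
1. f -> v, k -> g, p -> b, s -> z, t -> d / V _ V: fires at position(s) 7, 13: vazagedizuruves
2. f -> v, k -> g, s -> z, t -> d / _ Z: no change
surface: vazagedizuruves

cell ASPECT=ma, POLE=so, CASE=ri:
underlying: vazaget-mal-ruf-gb
1. f -> v, k -> g, p -> b, s -> z, t -> d / V _ V: no change
2. f -> v, k -> g, s -> z, t -> d / _ Z: fires at position(s) 13: vazagetmalruvgb
surface: vazagetmalruvgb


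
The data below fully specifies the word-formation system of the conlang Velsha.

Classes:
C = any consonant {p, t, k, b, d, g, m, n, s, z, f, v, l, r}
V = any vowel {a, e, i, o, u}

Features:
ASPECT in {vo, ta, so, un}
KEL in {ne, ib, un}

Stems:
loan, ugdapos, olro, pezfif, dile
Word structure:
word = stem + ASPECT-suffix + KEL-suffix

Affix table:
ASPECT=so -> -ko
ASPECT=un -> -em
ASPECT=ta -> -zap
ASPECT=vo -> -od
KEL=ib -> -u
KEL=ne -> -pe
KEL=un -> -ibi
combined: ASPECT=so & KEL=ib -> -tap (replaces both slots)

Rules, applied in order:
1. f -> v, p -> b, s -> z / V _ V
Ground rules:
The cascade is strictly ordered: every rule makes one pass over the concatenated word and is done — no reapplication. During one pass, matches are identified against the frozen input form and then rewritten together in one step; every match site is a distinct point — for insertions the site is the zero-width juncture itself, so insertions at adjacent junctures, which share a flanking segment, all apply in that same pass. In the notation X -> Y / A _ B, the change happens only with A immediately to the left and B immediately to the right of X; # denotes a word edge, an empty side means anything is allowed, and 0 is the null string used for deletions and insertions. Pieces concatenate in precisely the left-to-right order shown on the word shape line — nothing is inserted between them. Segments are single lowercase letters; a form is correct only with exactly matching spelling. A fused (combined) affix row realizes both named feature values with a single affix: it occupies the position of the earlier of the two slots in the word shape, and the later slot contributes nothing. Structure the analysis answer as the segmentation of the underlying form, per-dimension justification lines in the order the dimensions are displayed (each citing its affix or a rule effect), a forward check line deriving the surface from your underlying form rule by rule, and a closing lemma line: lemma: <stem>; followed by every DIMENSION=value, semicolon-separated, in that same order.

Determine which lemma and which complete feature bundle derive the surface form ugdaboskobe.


underlying: ugdapos-ko-pe
ASPECT=so - signalled by the affix -ko
KEL=ne - signalled by the affix -pe
check: ugdaposkope -> ugdaboskobe
lemma: ugdapos; ASPECT=so; KEL=ne


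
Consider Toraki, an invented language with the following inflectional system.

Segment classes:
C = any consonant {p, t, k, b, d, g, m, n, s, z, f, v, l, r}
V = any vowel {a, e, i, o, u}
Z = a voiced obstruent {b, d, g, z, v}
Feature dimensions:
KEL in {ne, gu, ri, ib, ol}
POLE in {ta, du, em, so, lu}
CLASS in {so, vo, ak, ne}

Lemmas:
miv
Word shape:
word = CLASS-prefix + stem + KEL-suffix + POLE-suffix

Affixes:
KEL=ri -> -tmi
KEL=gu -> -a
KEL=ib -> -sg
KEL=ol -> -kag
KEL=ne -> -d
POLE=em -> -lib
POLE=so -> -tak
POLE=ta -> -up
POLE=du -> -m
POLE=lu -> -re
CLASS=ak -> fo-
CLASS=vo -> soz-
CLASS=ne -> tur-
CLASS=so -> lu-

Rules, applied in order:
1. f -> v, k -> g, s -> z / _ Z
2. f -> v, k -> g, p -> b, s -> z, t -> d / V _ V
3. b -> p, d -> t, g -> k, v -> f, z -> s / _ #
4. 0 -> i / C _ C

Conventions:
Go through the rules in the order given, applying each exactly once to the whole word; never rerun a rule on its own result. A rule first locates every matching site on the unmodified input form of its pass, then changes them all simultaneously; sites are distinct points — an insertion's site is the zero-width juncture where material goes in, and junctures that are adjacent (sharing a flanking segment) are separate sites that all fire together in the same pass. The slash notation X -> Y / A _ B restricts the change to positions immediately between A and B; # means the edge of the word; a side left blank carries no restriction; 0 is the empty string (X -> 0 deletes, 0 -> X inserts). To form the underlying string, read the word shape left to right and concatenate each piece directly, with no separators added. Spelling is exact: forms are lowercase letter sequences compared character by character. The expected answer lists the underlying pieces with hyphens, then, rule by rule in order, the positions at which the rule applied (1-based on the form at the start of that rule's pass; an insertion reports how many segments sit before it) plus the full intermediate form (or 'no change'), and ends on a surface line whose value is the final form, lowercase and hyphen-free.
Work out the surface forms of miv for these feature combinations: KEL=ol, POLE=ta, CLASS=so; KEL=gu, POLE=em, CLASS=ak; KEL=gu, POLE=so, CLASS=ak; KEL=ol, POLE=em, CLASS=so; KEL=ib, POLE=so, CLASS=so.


cell KEL=ol, POLE=ta, CLASS=so:
underlying: lu-miv-kag-up
1. f -> v, k -> g, s -> z / _ Z: no change
2. f -> v, k -> g, p -> b, s -> z, t -> d / V _ V: no change
3. b -> p, d -> t, g -> k, v -> f, z -> s / _ #: no change
4. 0 -> i / C _ C: inserts after position(s) 5: lumivikagup
surface: lumivikagup

cell KEL=gu, POLE=em, CLASS=ak:
underlying: fo-miv-a-lib
1. f -> v, k -> g, s -> z / _ Z: no change
2. f -> v, k -> g, p -> b, s -> z, t -> d / V _ V: no change
3. b -> p, d -> t, g -> k, v -> f, z -> s / _ #: fires at position(s) 9: fomivalip
4. 0 -> i / C _ C: no change
surface: fomivalip

cell KEL=gu, POLE=so, CLASS=ak:
underlying: fo-miv-a-tak
1. f -> v, k -> g, s -> z / _ Z: no change
2. f -> v, k -> g, p -> b, s -> z, t -> d / V _ V: fires at position(s) 7: fomivadak
3. b -> p, d -> t, g -> k, v -> f, z -> s / _ #: no change
4. 0 -> i / C _ C: no change
surface: fomivadak

cell KEL=ol, POLE=em, CLASS=so:
underlying: lu-miv-kag-lib
1. f -> v, k -> g, s -> z / _ Z: no change
2. f -> v, k -> g, p -> b, s -> z, t -> d / V _ V: no change
3. b -> p, d -> t, g -> k, v -> f, z -> s / _ #: fires at position(s) 11: lumivkaglip
4. 0 -> i / C _ C: inserts after position(s) 5, 8: lumivikagilip
surface: lumivikagilip

cell KEL=ib, POLE=so, CLASS=so:
underlying: lu-miv-sg-tak
1. f -> v, k -> g, s -> z / _ Z: fires at position(s) 6: lumivzgtak
2. f -> v, k -> g, p -> b, s -> z, t -> d / V _ V: no change
3. b -> p, d -> t, g -> k, v -> f, z -> s / _ #: no change
4. 0 -> i / C _ C: inserts after position(s) 5, 6, 7: lumivizigitak
surface: lumivizigitak


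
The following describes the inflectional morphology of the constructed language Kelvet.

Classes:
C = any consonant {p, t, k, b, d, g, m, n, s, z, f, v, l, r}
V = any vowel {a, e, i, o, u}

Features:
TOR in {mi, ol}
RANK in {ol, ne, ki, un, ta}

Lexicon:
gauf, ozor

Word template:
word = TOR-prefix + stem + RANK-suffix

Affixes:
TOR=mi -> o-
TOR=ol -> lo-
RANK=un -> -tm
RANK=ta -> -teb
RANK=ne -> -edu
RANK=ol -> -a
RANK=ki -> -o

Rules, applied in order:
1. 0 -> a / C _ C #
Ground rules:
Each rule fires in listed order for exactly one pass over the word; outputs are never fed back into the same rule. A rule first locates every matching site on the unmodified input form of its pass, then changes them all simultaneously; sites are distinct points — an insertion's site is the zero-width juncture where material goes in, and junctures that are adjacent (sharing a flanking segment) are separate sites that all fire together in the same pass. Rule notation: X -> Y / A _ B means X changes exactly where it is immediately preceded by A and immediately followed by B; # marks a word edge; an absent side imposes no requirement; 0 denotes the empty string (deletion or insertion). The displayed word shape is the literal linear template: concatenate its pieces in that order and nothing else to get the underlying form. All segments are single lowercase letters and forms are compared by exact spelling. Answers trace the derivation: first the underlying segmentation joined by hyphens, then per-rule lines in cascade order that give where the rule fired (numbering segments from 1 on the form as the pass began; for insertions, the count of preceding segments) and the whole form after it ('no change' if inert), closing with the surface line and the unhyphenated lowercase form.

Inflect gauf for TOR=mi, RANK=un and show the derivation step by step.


underlying: o-gauf-tm
1. 0 -> a / C _ C #: inserts after position(s) 6: ogauftam
surface: ogauftam


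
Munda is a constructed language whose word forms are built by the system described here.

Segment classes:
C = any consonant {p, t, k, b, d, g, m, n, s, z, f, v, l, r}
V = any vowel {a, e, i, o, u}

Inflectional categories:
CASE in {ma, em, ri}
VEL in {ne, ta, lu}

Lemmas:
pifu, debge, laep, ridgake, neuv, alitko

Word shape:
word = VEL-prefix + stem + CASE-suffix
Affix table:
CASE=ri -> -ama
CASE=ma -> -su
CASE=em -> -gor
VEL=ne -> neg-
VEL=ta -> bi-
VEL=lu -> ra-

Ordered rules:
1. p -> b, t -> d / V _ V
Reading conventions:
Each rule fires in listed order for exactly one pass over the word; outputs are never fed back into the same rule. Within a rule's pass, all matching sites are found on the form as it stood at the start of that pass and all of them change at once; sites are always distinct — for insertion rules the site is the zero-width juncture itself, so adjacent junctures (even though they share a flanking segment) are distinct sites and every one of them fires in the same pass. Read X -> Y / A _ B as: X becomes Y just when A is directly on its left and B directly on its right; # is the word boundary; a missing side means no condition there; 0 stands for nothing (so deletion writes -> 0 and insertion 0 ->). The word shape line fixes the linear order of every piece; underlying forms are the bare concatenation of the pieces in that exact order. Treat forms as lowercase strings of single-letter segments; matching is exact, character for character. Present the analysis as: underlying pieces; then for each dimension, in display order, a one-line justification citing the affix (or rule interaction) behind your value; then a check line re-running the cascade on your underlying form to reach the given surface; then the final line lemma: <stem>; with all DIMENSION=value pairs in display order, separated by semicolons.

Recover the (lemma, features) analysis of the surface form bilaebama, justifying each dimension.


underlying: bi-laep-ama
CASE=ri - signalled by the affix -ama
VEL=ta - signalled by the affix bi-
check: bilaepama -> bilaebama
lemma: laep; CASE=ri; VEL=ta


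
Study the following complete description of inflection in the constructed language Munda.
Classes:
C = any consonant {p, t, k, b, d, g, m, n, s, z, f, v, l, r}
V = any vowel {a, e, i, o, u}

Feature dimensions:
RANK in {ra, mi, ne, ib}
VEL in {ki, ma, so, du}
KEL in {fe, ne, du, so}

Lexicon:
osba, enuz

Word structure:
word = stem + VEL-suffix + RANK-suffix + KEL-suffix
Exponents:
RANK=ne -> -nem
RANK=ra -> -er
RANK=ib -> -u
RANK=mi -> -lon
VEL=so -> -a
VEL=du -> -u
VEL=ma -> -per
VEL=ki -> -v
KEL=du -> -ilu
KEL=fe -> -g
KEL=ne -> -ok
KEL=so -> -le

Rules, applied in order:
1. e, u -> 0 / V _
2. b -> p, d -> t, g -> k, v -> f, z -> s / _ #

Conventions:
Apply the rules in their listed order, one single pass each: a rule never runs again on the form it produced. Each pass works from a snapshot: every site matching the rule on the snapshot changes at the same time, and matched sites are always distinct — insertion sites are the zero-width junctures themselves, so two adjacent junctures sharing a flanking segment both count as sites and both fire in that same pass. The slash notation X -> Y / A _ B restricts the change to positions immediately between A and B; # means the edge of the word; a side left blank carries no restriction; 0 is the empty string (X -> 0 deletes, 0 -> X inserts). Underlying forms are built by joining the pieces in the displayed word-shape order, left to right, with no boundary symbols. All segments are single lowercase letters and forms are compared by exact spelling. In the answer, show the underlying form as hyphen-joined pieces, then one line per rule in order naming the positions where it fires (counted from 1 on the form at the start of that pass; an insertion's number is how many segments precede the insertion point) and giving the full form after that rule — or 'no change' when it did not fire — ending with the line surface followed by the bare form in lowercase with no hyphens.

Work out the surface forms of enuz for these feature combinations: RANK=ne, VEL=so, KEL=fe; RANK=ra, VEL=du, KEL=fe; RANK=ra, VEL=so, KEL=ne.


cell RANK=ne, VEL=so, KEL=fe:
underlying: enuz-a-nem-g
1. e, u -> 0 / V _: no change
2. b -> p, d -> t, g -> k, v -> f, z -> s / _ #: fires at position(s) 9: enuzanemk
surface: enuzanemk

cell RANK=ra, VEL=du, KEL=fe:
underlying: enuz-u-er-g
1. e, u -> 0 / V _: fires at position(s) 6: enuzurg
2. b -> p, d -> t, g -> k, v -> f, z -> s / _ #: fires at position(s) 7: enuzurk
surface: enuzurk

cell RANK=ra, VEL=so, KEL=ne:
underlying: enuz-a-er-ok
1. e, u -> 0 / V _: fires at position(s) 6: enuzarok
2. b -> p, d -> t, g -> k, v -> f, z -> s / _ #: no change
surface: enuzarok
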